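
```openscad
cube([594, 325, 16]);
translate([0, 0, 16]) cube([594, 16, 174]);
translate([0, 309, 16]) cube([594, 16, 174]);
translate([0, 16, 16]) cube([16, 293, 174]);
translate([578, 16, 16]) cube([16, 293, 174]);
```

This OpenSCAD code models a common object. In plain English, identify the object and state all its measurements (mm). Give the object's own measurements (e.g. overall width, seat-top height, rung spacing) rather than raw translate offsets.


An open-topped rectangular box: outside dimensions 594×325×190 mm, with a uniform wall and base thickness of 16 mm. The base is a full 594×325 slab on the floor; four walls sit on top of the base. The front and back walls (the −y and +y sides) span the full width; the two side walls fit between them.


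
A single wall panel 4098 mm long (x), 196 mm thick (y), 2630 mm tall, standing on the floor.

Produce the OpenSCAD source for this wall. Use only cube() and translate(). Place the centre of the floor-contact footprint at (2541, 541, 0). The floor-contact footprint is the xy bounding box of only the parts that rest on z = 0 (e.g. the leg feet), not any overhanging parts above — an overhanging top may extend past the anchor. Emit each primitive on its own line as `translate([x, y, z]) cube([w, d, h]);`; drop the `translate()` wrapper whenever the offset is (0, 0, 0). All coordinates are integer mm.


translate([492, 443, 0]) cube([4098, 196, 2630]);


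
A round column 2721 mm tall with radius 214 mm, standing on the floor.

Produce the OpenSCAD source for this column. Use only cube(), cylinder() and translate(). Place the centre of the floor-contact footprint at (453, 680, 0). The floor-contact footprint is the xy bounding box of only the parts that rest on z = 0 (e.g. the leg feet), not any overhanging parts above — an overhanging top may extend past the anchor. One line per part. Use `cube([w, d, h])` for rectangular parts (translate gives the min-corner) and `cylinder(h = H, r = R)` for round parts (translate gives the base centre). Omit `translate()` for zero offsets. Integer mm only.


translate([453, 680, 0]) cylinder(h = 2721, r = 214);


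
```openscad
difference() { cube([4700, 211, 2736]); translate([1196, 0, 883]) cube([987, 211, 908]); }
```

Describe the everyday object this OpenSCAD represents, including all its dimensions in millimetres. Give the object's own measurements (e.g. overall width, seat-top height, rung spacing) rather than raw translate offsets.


A wall 4700 mm long (x), 211 mm thick (y), 2736 mm tall, with a rectangular window opening cut through it. The opening is 987 mm wide and 908 mm tall; its sill is at z = 883 mm and its near (−x) edge is 1196 mm from the wall's −x end. The opening passes through the full wall thickness.


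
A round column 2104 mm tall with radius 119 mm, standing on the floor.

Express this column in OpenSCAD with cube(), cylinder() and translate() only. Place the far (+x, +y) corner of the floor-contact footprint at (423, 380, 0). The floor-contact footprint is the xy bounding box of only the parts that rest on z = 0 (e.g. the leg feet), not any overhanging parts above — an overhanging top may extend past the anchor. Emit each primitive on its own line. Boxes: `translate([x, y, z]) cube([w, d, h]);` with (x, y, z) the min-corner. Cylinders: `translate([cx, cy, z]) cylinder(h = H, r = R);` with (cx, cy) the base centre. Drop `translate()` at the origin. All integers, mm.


translate([304, 261, 0]) cylinder(h = 2104, r = 119);


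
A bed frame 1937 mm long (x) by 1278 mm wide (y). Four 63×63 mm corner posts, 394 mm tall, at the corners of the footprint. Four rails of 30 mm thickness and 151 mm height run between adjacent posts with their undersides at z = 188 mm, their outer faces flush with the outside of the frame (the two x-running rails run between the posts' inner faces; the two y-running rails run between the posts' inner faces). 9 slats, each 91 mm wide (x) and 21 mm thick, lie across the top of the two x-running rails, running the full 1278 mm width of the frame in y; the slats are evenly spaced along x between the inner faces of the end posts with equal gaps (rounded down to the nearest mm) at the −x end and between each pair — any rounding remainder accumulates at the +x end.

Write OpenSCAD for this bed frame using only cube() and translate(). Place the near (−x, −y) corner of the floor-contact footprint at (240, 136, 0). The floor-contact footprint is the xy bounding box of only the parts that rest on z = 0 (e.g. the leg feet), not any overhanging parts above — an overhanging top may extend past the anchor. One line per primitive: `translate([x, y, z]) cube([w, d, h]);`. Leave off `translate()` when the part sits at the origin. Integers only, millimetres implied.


translate([240, 136, 0]) cube([63, 63, 394]);
translate([240, 1351, 0]) cube([63, 63, 394]);
translate([2114, 136, 0]) cube([63, 63, 394]);
translate([2114, 1351, 0]) cube([63, 63, 394]);
translate([303, 136, 188]) cube([1811, 30, 151]);
translate([303, 1384, 188]) cube([1811, 30, 151]);
translate([240, 199, 188]) cube([30, 1152, 151]);
translate([2147, 199, 188]) cube([30, 1152, 151]);
translate([402, 136, 339]) cube([91, 1278, 21]);
translate([592, 136, 339]) cube([91, 1278, 21]);
translate([782, 136, 339]) cube([91, 1278, 21]);
translate([972, 136, 339]) cube([91, 1278, 21]);
translate([1162, 136, 339]) cube([91, 1278, 21]);
translate([1352, 136, 339]) cube([91, 1278, 21]);
translate([1542, 136, 339]) cube([91, 1278, 21]);
translate([1732, 136, 339]) cube([91, 1278, 21]);
translate([1922, 136, 339]) cube([91, 1278, 21]);


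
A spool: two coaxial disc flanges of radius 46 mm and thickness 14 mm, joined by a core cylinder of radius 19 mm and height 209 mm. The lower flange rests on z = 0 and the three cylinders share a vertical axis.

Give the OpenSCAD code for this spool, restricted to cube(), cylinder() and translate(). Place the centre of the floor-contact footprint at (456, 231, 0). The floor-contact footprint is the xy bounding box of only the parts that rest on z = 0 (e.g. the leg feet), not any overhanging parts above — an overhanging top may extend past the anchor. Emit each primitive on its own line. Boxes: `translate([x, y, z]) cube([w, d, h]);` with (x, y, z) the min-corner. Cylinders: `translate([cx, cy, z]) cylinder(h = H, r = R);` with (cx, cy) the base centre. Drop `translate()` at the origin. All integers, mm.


translate([456, 231, 0]) cylinder(h = 14, r = 46);
translate([456, 231, 14]) cylinder(h = 209, r = 19);
translate([456, 231, 223]) cylinder(h = 14, r = 46);


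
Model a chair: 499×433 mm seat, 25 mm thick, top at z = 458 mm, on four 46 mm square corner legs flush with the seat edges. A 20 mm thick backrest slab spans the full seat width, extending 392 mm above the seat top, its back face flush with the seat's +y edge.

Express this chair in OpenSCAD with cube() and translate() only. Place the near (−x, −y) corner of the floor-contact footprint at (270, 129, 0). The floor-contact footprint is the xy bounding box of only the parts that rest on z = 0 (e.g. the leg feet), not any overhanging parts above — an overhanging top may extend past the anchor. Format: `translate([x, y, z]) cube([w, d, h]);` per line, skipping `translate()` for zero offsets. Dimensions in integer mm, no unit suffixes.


translate([270, 129, 433]) cube([499, 433, 25]);
translate([270, 129, 0]) cube([46, 46, 433]);
translate([723, 129, 0]) cube([46, 46, 433]);
translate([270, 516, 0]) cube([46, 46, 433]);
translate([723, 516, 0]) cube([46, 46, 433]);
translate([270, 542, 458]) cube([499, 20, 392]);


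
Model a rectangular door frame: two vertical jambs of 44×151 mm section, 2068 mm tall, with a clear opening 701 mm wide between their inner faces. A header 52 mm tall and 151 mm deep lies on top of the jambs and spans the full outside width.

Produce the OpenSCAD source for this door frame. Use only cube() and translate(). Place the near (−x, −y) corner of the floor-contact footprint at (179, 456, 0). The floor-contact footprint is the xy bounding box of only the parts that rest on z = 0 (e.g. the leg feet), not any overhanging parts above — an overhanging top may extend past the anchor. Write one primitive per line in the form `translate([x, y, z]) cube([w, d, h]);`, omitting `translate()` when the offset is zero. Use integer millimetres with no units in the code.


translate([179, 456, 0]) cube([44, 151, 2068]);
translate([924, 456, 0]) cube([44, 151, 2068]);
translate([179, 456, 2068]) cube([789, 151, 52]);


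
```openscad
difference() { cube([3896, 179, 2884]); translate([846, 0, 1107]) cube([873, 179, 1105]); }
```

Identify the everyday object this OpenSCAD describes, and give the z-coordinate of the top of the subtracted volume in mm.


A wall with a window opening. The window head height is 2212 mm.

A wall with a rectangular opening subtracted — a window. Sill at z = 1107, opening 1105 mm tall, so the head is at 1107 + 1105 = 2212 mm.


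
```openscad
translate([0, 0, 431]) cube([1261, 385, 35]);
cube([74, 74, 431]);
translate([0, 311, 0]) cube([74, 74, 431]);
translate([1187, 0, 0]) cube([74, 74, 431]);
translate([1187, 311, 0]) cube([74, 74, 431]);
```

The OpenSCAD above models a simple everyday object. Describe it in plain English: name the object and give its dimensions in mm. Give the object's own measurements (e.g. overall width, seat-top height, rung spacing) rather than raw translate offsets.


A long wooden bench with a 1261 mm (x) × 385 mm (y) seat, 35 mm thick, its top surface 466 mm above the floor. Four 74 mm square legs at the seat corners, flush with the edges, run from z = 0 to the seat underside.


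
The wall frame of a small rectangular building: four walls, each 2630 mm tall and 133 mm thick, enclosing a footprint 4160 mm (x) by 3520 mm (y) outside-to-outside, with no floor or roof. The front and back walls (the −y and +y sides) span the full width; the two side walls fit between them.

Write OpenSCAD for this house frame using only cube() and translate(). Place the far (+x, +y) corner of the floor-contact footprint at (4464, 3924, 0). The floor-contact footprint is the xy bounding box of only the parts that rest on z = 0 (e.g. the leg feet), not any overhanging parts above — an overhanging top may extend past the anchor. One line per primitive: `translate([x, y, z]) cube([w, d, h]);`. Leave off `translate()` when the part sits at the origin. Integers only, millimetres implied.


translate([304, 404, 0]) cube([4160, 133, 2630]);
translate([304, 3791, 0]) cube([4160, 133, 2630]);
translate([304, 537, 0]) cube([133, 3254, 2630]);
translate([4331, 537, 0]) cube([133, 3254, 2630]);


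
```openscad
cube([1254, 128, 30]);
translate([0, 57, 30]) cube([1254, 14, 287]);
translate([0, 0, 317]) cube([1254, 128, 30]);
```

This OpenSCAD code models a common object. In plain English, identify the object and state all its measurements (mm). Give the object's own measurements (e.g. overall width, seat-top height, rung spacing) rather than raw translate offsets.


An I-beam lying along x, 1254 mm long. Overall section height 347 mm. Two flanges 128 mm wide (y) and 30 mm thick, one on the floor and one at the top; a web 14 mm thick runs between them, centred on the flange width.


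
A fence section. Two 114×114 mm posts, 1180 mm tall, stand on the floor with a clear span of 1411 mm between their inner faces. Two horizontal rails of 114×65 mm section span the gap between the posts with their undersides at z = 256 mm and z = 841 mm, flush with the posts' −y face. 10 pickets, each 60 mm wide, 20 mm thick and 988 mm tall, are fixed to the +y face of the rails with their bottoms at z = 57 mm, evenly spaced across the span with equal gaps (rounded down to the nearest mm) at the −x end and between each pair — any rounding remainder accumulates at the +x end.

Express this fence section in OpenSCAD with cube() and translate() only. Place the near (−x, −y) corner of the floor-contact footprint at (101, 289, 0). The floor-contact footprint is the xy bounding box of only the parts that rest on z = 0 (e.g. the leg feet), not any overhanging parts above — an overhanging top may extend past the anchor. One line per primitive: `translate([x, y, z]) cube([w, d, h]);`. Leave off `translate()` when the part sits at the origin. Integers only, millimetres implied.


translate([101, 289, 0]) cube([114, 114, 1180]);
translate([1626, 289, 0]) cube([114, 114, 1180]);
translate([215, 289, 256]) cube([1411, 114, 65]);
translate([215, 289, 841]) cube([1411, 114, 65]);
translate([288, 403, 57]) cube([60, 20, 988]);
translate([421, 403, 57]) cube([60, 20, 988]);
translate([554, 403, 57]) cube([60, 20, 988]);
translate([687, 403, 57]) cube([60, 20, 988]);
translate([820, 403, 57]) cube([60, 20, 988]);
translate([953, 403, 57]) cube([60, 20, 988]);
translate([1086, 403, 57]) cube([60, 20, 988]);
translate([1219, 403, 57]) cube([60, 20, 988]);
translate([1352, 403, 57]) cube([60, 20, 988]);
translate([1485, 403, 57]) cube([60, 20, 988]);


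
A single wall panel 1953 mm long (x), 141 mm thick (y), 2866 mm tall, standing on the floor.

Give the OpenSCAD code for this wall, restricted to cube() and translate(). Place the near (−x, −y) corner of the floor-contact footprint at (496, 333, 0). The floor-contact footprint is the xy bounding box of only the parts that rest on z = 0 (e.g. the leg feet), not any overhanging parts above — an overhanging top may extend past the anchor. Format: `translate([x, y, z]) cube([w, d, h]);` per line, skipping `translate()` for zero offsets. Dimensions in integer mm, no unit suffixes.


translate([496, 333, 0]) cube([1953, 141, 2866]);


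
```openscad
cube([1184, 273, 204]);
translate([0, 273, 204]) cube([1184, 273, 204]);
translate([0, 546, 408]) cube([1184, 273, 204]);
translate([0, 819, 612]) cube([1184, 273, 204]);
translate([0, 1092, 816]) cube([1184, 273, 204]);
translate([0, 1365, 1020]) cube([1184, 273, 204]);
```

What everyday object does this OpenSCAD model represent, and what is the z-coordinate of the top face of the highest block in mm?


A staircase. The total rise is 1224 mm.

6 identical blocks, each offset up and back from the previous — a staircase. Each step is 204 mm tall and there are 6 of them, so the total rise is 6 × 204 = 1224 mm.


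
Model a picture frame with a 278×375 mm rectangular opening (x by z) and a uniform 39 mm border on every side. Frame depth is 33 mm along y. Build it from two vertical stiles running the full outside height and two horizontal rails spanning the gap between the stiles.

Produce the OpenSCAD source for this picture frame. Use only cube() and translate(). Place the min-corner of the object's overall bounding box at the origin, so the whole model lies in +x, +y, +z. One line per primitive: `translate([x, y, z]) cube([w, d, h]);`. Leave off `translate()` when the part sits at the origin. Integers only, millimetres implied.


cube([39, 33, 453]);
translate([317, 0, 0]) cube([39, 33, 453]);
translate([39, 0, 0]) cube([278, 33, 39]);
translate([39, 0, 414]) cube([278, 33, 39]);


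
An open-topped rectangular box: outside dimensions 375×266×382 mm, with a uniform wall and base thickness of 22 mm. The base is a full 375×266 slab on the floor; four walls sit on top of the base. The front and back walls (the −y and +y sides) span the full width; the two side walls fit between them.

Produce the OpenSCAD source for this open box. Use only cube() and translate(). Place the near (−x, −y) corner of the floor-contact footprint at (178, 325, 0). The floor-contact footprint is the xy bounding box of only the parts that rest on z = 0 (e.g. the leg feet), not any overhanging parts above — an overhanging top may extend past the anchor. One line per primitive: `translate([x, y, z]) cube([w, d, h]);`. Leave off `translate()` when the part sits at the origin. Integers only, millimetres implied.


translate([178, 325, 0]) cube([375, 266, 22]);
translate([178, 325, 22]) cube([375, 22, 360]);
translate([178, 569, 22]) cube([375, 22, 360]);
translate([178, 347, 22]) cube([22, 222, 360]);
translate([531, 347, 22]) cube([22, 222, 360]);


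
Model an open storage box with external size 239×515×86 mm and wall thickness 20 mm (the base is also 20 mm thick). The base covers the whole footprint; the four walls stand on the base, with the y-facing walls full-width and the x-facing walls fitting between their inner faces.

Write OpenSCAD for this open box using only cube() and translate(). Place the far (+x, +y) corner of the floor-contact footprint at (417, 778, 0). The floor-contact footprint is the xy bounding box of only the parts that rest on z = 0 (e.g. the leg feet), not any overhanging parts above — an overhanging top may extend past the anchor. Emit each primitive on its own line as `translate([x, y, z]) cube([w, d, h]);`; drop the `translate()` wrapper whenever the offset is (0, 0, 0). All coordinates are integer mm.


translate([178, 263, 0]) cube([239, 515, 20]);
translate([178, 263, 20]) cube([239, 20, 66]);
translate([178, 758, 20]) cube([239, 20, 66]);
translate([178, 283, 20]) cube([20, 475, 66]);
translate([397, 283, 20]) cube([20, 475, 66]);


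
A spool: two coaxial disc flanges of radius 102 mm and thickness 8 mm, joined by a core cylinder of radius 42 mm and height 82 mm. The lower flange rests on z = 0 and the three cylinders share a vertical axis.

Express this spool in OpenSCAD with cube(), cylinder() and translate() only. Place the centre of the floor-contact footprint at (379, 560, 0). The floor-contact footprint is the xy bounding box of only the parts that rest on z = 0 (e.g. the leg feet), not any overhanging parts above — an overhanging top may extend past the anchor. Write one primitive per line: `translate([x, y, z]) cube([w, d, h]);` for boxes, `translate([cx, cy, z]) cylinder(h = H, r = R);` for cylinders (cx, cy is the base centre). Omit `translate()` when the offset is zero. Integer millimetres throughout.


translate([379, 560, 0]) cylinder(h = 8, r = 102);
translate([379, 560, 8]) cylinder(h = 82, r = 42);
translate([379, 560, 90]) cylinder(h = 8, r = 102);


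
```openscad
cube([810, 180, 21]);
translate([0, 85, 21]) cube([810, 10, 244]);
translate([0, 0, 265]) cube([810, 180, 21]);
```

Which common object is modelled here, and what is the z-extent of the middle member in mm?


An I-beam. The web height is 244 mm.

Two wide flanges with a thin centred web — an I-beam. Overall 286 mm minus two 21 mm flanges gives a web of 286 − 2·21 = 244 mm.


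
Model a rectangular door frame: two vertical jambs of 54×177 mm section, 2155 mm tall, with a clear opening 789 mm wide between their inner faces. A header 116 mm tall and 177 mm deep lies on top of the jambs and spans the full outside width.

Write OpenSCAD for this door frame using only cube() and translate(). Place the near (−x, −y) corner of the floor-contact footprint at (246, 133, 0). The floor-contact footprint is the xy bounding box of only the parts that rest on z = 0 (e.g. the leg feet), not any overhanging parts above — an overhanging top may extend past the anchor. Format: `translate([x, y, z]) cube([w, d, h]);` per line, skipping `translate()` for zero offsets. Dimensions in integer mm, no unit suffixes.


translate([246, 133, 0]) cube([54, 177, 2155]);
translate([1089, 133, 0]) cube([54, 177, 2155]);
translate([246, 133, 2155]) cube([897, 177, 116]);


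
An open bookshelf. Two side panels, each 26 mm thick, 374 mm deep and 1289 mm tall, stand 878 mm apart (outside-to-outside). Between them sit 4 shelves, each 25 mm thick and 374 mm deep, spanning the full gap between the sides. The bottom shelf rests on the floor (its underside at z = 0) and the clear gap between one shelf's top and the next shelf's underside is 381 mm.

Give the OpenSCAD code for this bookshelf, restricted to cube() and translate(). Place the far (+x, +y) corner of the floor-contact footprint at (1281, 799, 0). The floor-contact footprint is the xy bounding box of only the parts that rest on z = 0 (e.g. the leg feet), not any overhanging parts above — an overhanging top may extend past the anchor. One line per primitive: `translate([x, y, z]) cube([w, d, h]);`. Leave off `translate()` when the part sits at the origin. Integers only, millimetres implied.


translate([403, 425, 0]) cube([26, 374, 1289]);
translate([1255, 425, 0]) cube([26, 374, 1289]);
translate([429, 425, 0]) cube([826, 374, 25]);
translate([429, 425, 406]) cube([826, 374, 25]);
translate([429, 425, 812]) cube([826, 374, 25]);
translate([429, 425, 1218]) cube([826, 374, 25]);


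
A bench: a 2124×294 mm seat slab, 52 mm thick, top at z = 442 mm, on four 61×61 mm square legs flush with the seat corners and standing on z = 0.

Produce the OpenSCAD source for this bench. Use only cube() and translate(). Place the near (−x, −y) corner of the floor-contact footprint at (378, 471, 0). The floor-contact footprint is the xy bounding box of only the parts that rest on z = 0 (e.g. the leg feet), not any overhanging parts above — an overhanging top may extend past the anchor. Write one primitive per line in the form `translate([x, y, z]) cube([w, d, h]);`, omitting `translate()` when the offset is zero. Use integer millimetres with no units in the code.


translate([378, 471, 390]) cube([2124, 294, 52]);
translate([378, 471, 0]) cube([61, 61, 390]);
translate([378, 704, 0]) cube([61, 61, 390]);
translate([2441, 471, 0]) cube([61, 61, 390]);
translate([2441, 704, 0]) cube([61, 61, 390]);


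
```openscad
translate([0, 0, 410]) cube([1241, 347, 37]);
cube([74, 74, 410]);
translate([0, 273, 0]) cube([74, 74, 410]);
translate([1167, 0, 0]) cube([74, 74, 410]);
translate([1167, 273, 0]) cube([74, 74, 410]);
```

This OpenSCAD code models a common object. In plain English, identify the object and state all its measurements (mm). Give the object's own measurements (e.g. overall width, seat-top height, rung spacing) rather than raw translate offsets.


A long wooden bench with a 1241 mm (x) × 347 mm (y) seat, 37 mm thick, its top surface 447 mm above the floor. Four 74 mm square legs at the seat corners, flush with the edges, run from z = 0 to the seat underside.


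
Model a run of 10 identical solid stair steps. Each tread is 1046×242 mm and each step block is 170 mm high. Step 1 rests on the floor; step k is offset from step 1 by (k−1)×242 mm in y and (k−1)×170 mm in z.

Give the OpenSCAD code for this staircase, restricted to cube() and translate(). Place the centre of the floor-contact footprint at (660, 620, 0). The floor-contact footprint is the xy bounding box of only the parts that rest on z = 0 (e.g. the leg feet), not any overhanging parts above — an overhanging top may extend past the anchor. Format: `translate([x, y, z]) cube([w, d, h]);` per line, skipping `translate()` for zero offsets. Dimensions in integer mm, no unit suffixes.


translate([137, 499, 0]) cube([1046, 242, 170]);
translate([137, 741, 170]) cube([1046, 242, 170]);
translate([137, 983, 340]) cube([1046, 242, 170]);
translate([137, 1225, 510]) cube([1046, 242, 170]);
translate([137, 1467, 680]) cube([1046, 242, 170]);
translate([137, 1709, 850]) cube([1046, 242, 170]);
translate([137, 1951, 1020]) cube([1046, 242, 170]);
translate([137, 2193, 1190]) cube([1046, 242, 170]);
translate([137, 2435, 1360]) cube([1046, 242, 170]);
translate([137, 2677, 1530]) cube([1046, 242, 170]);


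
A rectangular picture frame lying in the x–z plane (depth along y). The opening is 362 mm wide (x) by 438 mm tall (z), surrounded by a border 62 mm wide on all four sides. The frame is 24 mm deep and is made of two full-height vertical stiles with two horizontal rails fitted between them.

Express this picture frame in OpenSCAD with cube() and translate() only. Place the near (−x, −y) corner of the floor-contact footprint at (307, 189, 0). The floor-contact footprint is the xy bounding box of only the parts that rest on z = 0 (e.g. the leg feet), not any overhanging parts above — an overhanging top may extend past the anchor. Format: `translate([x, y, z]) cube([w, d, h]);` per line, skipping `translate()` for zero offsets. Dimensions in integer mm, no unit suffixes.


translate([307, 189, 0]) cube([62, 24, 562]);
translate([731, 189, 0]) cube([62, 24, 562]);
translate([369, 189, 0]) cube([362, 24, 62]);
translate([369, 189, 500]) cube([362, 24, 62]);


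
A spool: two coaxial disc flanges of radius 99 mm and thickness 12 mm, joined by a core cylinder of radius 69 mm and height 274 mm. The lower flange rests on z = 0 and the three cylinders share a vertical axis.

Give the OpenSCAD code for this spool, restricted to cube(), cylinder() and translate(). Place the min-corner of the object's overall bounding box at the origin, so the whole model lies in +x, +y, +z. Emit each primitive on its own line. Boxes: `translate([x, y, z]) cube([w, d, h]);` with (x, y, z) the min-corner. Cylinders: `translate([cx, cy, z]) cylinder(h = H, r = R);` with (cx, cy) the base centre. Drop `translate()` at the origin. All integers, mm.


translate([99, 99, 0]) cylinder(h = 12, r = 99);
translate([99, 99, 12]) cylinder(h = 274, r = 69);
translate([99, 99, 286]) cylinder(h = 12, r = 99);


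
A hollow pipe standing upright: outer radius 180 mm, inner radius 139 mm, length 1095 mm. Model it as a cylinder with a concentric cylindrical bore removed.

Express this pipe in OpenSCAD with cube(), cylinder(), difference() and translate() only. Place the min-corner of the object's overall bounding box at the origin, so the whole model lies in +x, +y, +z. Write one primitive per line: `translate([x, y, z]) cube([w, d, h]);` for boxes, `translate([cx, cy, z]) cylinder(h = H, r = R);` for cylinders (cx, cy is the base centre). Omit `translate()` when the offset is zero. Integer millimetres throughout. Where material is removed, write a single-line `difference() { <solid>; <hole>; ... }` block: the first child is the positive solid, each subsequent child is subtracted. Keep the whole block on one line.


difference() { translate([180, 180, 0]) cylinder(h = 1095, r = 180); translate([180, 180, 0]) cylinder(h = 1095, r = 139); }


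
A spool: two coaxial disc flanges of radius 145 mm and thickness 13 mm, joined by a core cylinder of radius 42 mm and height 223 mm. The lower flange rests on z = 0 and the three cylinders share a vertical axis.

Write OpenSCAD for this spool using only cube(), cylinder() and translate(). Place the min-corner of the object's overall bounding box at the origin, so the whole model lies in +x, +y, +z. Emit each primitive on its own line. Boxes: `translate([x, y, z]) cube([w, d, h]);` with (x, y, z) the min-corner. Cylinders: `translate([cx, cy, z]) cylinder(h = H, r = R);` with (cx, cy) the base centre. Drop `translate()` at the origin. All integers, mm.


translate([145, 145, 0]) cylinder(h = 13, r = 145);
translate([145, 145, 13]) cylinder(h = 223, r = 42);
translate([145, 145, 236]) cylinder(h = 13, r = 145);


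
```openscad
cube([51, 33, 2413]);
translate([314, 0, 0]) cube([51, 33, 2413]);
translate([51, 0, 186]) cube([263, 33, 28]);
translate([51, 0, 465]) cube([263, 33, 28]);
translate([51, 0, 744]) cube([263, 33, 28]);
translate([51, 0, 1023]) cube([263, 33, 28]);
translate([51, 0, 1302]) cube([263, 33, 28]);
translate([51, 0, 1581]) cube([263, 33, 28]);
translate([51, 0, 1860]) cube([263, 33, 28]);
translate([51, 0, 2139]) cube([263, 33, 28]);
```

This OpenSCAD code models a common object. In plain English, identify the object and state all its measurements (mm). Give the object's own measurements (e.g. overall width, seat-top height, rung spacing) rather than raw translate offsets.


A straight ladder. Two 51×33 mm vertical rails, 2413 mm tall, stand 365 mm apart (outside-to-outside) with their front faces coplanar on the −y side. 8 rungs, each 33 mm deep and 28 mm tall, span between the inner faces of the rails, front faces flush with the rails. The lowest rung's underside is at z = 186 mm and rungs are spaced 279 mm apart (underside to underside).


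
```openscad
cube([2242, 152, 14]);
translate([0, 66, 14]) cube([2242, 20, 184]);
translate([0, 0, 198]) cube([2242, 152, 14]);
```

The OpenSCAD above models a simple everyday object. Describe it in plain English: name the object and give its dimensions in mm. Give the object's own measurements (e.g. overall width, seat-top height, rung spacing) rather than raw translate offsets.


An I-beam lying along x, 2242 mm long. Overall section height 212 mm. Two flanges 152 mm wide (y) and 14 mm thick, one on the floor and one at the top; a web 20 mm thick runs between them, centred on the flange width.


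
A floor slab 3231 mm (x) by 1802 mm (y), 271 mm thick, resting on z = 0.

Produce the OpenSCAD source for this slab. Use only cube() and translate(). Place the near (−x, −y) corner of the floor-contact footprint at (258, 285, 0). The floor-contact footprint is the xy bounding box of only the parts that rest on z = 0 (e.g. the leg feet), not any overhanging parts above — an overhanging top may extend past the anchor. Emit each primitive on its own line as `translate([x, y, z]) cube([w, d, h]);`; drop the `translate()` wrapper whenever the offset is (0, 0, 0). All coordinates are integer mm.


translate([258, 285, 0]) cube([3231, 1802, 271]);


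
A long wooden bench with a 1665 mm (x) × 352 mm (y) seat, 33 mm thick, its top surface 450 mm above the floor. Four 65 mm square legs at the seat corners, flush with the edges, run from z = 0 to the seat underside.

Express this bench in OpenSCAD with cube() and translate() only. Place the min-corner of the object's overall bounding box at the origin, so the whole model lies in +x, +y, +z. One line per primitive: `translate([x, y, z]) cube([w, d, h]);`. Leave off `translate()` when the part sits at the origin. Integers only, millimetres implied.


translate([0, 0, 417]) cube([1665, 352, 33]);
cube([65, 65, 417]);
translate([0, 287, 0]) cube([65, 65, 417]);
translate([1600, 0, 0]) cube([65, 65, 417]);
translate([1600, 287, 0]) cube([65, 65, 417]);


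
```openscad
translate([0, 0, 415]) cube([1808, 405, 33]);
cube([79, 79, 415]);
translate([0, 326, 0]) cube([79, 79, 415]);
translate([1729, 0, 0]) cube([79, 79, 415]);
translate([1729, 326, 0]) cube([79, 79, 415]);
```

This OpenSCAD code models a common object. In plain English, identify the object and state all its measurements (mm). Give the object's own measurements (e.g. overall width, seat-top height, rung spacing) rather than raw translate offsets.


A bench: a 1808×405 mm seat slab, 33 mm thick, top at z = 448 mm, on four 79×79 mm square legs flush with the seat corners and standing on z = 0.


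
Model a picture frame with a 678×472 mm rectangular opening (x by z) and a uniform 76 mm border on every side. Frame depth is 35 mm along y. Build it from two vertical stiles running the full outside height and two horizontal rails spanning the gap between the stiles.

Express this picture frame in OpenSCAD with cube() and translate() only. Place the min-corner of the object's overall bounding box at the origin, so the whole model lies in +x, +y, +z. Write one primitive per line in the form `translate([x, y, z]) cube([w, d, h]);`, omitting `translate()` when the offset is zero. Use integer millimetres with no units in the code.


cube([76, 35, 624]);
translate([754, 0, 0]) cube([76, 35, 624]);
translate([76, 0, 0]) cube([678, 35, 76]);
translate([76, 0, 548]) cube([678, 35, 76]);


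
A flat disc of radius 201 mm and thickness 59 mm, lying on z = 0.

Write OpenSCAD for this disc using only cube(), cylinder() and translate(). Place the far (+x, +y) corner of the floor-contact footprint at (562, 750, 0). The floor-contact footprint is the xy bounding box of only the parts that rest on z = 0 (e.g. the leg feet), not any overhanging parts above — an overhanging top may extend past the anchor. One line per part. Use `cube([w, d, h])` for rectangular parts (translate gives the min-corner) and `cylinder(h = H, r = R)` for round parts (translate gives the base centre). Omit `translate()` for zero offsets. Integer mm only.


translate([361, 549, 0]) cylinder(h = 59, r = 201);


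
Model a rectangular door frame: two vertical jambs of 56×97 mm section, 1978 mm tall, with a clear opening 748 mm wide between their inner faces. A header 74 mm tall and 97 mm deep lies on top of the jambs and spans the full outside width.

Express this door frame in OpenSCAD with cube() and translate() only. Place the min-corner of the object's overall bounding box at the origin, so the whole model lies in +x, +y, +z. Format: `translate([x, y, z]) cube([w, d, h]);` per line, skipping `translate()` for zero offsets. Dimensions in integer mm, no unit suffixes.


cube([56, 97, 1978]);
translate([804, 0, 0]) cube([56, 97, 1978]);
translate([0, 0, 1978]) cube([860, 97, 74]);


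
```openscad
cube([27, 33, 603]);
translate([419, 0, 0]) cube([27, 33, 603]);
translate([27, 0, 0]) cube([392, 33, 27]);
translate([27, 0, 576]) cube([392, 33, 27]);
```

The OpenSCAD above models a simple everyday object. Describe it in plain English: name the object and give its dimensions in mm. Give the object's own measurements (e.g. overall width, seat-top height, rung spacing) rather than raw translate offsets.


A rectangular picture frame lying in the x–z plane (depth along y). The opening is 392 mm wide (x) by 549 mm tall (z), surrounded by a border 27 mm wide on all four sides. The frame is 33 mm deep and is made of two full-height vertical stiles with two horizontal rails fitted between them.


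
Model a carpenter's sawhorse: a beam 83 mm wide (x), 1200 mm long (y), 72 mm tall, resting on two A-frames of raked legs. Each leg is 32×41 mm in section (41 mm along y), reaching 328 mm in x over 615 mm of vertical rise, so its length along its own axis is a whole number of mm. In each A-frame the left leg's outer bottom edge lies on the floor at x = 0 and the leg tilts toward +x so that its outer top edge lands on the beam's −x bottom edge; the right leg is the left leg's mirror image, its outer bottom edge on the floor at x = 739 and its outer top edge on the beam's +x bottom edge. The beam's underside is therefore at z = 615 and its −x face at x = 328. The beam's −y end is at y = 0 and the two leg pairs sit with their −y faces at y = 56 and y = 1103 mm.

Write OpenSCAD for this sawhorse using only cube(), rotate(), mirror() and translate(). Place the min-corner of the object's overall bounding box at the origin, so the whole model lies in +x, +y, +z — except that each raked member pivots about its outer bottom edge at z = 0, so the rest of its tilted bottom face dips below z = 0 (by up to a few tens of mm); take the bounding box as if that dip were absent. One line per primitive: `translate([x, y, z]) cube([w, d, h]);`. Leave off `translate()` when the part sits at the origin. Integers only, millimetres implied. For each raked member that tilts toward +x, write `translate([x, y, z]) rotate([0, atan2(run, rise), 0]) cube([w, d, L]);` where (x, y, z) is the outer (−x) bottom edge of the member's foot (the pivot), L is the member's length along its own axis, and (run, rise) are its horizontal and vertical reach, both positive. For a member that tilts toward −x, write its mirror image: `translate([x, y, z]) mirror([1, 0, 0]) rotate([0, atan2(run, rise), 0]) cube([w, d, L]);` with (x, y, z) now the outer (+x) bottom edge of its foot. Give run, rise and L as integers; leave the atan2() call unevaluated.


// leg length = √(328² + 615²) = 697
// right-leg outer foot x = 2·328 + 83 = 739
// beam min-corner = (328, 0, 615)
translate([328, 0, 615]) cube([83, 1200, 72]);
translate([0, 56, 0]) rotate([0, atan2(328, 615), 0]) cube([32, 41, 697]);
translate([739, 56, 0]) mirror([1, 0, 0]) rotate([0, atan2(328, 615), 0]) cube([32, 41, 697]);
translate([0, 1103, 0]) rotate([0, atan2(328, 615), 0]) cube([32, 41, 697]);
translate([739, 1103, 0]) mirror([1, 0, 0]) rotate([0, atan2(328, 615), 0]) cube([32, 41, 697]);


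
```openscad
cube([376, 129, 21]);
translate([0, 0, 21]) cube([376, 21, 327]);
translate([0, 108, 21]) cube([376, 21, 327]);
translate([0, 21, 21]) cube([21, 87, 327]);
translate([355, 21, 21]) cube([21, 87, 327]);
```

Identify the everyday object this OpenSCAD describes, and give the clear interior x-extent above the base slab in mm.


An open box. The internal width is 334 mm.

A 376×129 base slab with four walls standing on it — an open box. The base is 376 mm wide and the walls are 21 mm thick, so the internal width is 376 − 2 × 21 = 334 mm.


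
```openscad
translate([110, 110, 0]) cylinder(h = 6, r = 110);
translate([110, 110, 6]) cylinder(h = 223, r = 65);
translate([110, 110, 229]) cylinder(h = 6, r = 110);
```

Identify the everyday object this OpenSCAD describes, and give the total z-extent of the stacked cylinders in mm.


A spool. The overall height is 235 mm.

Three coaxial cylinders, large–small–large — a spool. Two 6 mm flanges and a 223 mm core give 6 + 223 + 6 = 235 mm.


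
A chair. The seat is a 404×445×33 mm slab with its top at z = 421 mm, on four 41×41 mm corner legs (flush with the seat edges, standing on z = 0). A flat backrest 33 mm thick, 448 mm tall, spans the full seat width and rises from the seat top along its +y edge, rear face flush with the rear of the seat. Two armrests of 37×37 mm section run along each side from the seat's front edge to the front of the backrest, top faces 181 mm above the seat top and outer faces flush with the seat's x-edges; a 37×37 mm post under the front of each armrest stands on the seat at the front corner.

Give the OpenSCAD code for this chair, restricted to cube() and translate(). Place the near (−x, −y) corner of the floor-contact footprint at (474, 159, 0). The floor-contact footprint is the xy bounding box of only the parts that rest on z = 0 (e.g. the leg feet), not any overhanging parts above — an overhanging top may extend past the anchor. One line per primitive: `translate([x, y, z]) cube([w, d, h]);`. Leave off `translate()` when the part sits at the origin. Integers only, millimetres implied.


translate([474, 159, 388]) cube([404, 445, 33]);
translate([474, 159, 0]) cube([41, 41, 388]);
translate([837, 159, 0]) cube([41, 41, 388]);
translate([474, 563, 0]) cube([41, 41, 388]);
translate([837, 563, 0]) cube([41, 41, 388]);
translate([474, 571, 421]) cube([404, 33, 448]);
translate([474, 159, 565]) cube([37, 412, 37]);
translate([841, 159, 565]) cube([37, 412, 37]);
translate([474, 159, 421]) cube([37, 37, 144]);
translate([841, 159, 421]) cube([37, 37, 144]);


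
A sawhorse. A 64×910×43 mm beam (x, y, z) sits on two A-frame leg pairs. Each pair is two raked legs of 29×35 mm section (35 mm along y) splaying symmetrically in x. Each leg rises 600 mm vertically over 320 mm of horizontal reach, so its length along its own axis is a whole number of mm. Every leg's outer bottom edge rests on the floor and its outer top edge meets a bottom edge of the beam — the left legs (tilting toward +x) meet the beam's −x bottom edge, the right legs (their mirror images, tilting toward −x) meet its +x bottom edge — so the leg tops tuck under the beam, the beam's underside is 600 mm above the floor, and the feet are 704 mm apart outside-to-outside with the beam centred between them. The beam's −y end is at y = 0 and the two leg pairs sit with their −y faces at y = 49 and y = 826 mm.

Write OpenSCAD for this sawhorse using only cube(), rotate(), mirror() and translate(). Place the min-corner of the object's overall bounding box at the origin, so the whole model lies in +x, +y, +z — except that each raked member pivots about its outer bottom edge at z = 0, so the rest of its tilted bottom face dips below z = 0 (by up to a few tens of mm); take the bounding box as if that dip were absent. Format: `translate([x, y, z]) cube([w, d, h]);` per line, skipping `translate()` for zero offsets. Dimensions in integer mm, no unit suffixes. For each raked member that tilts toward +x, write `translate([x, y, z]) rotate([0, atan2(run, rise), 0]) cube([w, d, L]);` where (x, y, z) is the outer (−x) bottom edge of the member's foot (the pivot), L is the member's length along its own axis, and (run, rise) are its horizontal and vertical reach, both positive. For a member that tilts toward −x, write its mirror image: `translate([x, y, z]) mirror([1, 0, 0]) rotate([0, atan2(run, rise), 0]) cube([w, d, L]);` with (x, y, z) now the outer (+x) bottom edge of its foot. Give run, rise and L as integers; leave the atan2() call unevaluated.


translate([320, 0, 600]) cube([64, 910, 43]);
translate([0, 49, 0]) rotate([0, atan2(320, 600), 0]) cube([29, 35, 680]);
translate([704, 49, 0]) mirror([1, 0, 0]) rotate([0, atan2(320, 600), 0]) cube([29, 35, 680]);
translate([0, 826, 0]) rotate([0, atan2(320, 600), 0]) cube([29, 35, 680]);
translate([704, 826, 0]) mirror([1, 0, 0]) rotate([0, atan2(320, 600), 0]) cube([29, 35, 680]);
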